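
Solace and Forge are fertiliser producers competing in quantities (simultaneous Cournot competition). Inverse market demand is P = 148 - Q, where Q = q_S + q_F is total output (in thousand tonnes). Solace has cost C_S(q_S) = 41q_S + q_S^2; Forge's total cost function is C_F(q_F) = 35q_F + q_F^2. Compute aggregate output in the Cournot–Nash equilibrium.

Solace's profit: π_S = (148 - Q)q_S - (41q_S + q_S²). Setting ∂π_S/∂q_S = 0: 107 - 4q_S - (q_F) = 0.
Forge's first-order condition: 113 - 4q_F - (q_S) = 0.
Best responses: q_S = (107 - q_F)/4, q_F = (113 - q_S)/4.
Solving the pair: q_S = 21, q_F = 23.
Total output Q = 21 + 23 = 44.

44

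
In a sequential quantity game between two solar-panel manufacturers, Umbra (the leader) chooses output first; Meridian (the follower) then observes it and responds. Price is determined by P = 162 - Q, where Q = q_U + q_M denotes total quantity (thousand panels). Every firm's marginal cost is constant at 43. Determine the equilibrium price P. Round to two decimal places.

The follower Meridian best-responds to any q_U: π_M = (162 - Q)q_M - 43q_M.
∂π_M/∂q_M = 119 - q_U - 2q_M = 0 gives the reaction function q_M = (119 - q_U)/2.
Umbra substitutes q_M(q_U) into its own profit: π_U = q_U(162 - q_U - (119 - q_U)/2) - 43q_U = (205/2 - (1/2)q_U)q_U - 43q_U.
Maximising: ∂π_U/∂q_U = 119/2 - q_U = 0, giving q_U = 119/2.
Then q_M = (119 - 119/2)/2 = 119/4.
Total output Q = 357/4, so price P = 162 - 357/4 = 291/4.

72.75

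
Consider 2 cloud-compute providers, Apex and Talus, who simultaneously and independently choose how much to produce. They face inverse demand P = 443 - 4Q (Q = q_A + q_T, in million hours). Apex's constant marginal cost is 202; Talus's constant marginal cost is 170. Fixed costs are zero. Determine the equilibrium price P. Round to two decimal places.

Apex's profit: π_A = (443 - 4Q)q_A - (202q_A). Setting ∂π_A/∂q_A = 0: 241 - 8q_A - 4(q_T) = 0.
Talus's first-order condition: 273 - 8q_T - 4(q_A) = 0.
So q_A = (241 - 4q_T)/8 and q_T = (273 - 4q_A)/8.
Substituting one into the other gives q_A = 209/12 and q_T = 305/12.
Total output Q = 257/6, so price P = 443 - 4·(257/6) = 815/3.

271.67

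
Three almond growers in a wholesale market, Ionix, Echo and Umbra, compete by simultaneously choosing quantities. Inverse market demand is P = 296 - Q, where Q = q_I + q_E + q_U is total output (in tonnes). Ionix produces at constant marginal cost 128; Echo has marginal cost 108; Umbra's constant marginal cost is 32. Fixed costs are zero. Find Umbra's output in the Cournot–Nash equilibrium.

109

Ionix's profit: π_I = (296 - Q)q_I - (128q_I). Setting ∂π_I/∂q_I = 0: 168 - 2q_I - (q_E + q_U) = 0.
Echo's first-order condition: 188 - 2q_E - (q_I + q_U) = 0.
Umbra's profit: π_U = (296 - Q)q_U - (32q_U). Setting ∂π_U/∂q_U = 0: 264 - 2q_U - (q_I + q_E) = 0.
Summing all 3 equations gives 620 − 4Q = 0, hence Q = 155.
Back-substituting: q_I = (168 − 155) = 13, q_E = (188 − 155) = 33, q_U = (264 − 155) = 109.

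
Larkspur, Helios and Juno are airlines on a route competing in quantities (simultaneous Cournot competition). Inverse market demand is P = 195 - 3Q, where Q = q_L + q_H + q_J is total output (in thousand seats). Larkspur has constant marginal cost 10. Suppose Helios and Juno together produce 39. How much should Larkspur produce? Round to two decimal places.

With rivals' combined output fixed at 39, Larkspur's profit is π_L = (195 - 3·39 - 3q_L)q_L - (10q_L) = (78 - 3q_L)q_L - (10q_L).
∂π_L/∂q_L = 68 - 6q_L = 0, so q_L = 34/3.

11.33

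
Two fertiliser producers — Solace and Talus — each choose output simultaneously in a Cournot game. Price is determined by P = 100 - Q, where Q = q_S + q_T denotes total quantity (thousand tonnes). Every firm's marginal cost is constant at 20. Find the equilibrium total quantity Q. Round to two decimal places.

53.33

A representative firm's profit is π_i = q_i(100 - Q) - 20q_i.
First-order condition (treating rivals' output as given): 80 - 2q_i - q_j = 0.
By symmetry each firm produces the same amount; substituting q_j = q_i yields q_i = 80/3.
Total output Q = 80/3 + 80/3 = 160/3.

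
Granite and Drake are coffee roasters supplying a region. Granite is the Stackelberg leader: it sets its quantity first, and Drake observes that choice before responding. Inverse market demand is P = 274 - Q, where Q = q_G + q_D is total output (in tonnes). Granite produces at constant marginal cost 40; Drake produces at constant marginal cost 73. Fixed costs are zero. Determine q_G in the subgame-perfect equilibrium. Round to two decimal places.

133.50

The follower Drake best-responds to any q_G: π_D = (274 - Q)q_D - 73q_D.
∂π_D/∂q_D = 201 - q_G - 2q_D = 0 gives the reaction function q_D = (201 - q_G)/2.
The leader anticipates this reaction. Substituting into P = 274 - Q gives P = 347/2 - (1/2)q_G, so π_G = (347/2 - (1/2)q_G)q_G - 40q_G.
Leader FOC: 267/2 - q_G = 0, so q_G = 267/2.
Then q_D = (201 - 267/2)/2 = 135/4.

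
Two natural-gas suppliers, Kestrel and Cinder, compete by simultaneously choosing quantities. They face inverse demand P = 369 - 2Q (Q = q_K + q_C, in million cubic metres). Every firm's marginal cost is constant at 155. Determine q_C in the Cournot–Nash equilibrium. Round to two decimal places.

35.67

Each firm earns π_i = (369 - 2Q)q_i - 155q_i.
Setting ∂π_i/∂q_i = 0 with rivals' quantities fixed: 214 - 4q_i - 2q_j = 0.
By symmetry each firm produces the same amount; substituting q_j = q_i yields q_i = 214/6 = 107/3.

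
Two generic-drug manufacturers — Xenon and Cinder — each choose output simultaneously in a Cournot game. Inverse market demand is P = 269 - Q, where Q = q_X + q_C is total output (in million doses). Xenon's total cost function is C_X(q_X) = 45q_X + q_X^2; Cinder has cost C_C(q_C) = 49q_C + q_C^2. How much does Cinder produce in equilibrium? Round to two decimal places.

43.73

Xenon's profit: π_X = (269 - Q)q_X - (45q_X + q_X²). Setting ∂π_X/∂q_X = 0: 224 - 4q_X - (q_C) = 0.
Cinder's first-order condition: 220 - 4q_C - (q_X) = 0.
So q_X = (224 - q_C)/4 and q_C = (220 - q_X)/4.
Solving the pair: q_X = 676/15, q_C = 656/15.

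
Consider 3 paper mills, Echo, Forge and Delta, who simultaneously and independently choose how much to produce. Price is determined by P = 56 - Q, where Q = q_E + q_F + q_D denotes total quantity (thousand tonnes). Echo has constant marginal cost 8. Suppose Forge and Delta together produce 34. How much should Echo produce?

7

With rivals' combined output fixed at 34, Echo's profit is π_E = (56 - 34 - q_E)q_E - (8q_E) = (22 - q_E)q_E - (8q_E).
∂π_E/∂q_E = 14 - 2q_E = 0, so q_E = 7.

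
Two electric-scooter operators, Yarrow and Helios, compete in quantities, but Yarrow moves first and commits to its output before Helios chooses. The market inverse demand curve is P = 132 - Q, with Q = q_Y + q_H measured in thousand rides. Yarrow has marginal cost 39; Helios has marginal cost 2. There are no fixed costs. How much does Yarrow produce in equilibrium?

The follower Helios best-responds to any q_Y: π_H = (132 - Q)q_H - 2q_H.
∂π_H/∂q_H = 130 - q_Y - 2q_H = 0 gives the reaction function q_H = (130 - q_Y)/2.
Yarrow substitutes q_H(q_Y) into its own profit: π_Y = q_Y(132 - q_Y - (130 - q_Y)/2) - 39q_Y = (67 - (1/2)q_Y)q_Y - 39q_Y.
Maximising: ∂π_Y/∂q_Y = 28 - q_Y = 0, giving q_Y = 28.
Then q_H = (130 - 28)/2 = 51.

28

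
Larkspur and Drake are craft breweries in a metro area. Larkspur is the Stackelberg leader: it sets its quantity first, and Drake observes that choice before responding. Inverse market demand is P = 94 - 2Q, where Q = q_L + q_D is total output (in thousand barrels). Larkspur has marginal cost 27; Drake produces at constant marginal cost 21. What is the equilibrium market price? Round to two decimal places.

42.25

Solve by backward induction. Given q_L, the follower Drake maximises π_D = (94 - 2q_L - 2q_D)q_D - 21q_D.
Follower FOC: 73 - 2q_L - 4q_D = 0, so q_D(q_L) = (73 - 2q_L)/4.
Larkspur substitutes q_D(q_L) into its own profit: π_L = q_L(94 - 2q_L - (73 - 2q_L)/2) - 27q_L = (115/2 - q_L)q_L - 27q_L.
The leader's first-order condition 61/2 - 2q_L = 0 yields q_L = 61/4.
Then q_D = (73 - 2·(61/4))/4 = 85/8.
Total output Q = 207/8, so price P = 94 - 2·(207/8) = 169/4.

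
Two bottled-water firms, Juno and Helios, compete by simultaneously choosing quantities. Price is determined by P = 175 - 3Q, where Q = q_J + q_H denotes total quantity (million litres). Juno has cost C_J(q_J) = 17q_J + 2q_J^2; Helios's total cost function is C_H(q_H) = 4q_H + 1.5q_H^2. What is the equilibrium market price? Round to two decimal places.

95.56

Juno's profit: π_J = (175 - 3Q)q_J - (17q_J + 2q_J²). Setting ∂π_J/∂q_J = 0: 158 - 10q_J - 3(q_H) = 0.
Helios's profit: π_H = (175 - 3Q)q_H - (4q_H + (3/2)q_H²). Setting ∂π_H/∂q_H = 0: 171 - 9q_H - 3(q_J) = 0.
Rearranging gives the reaction functions q_J = (158 - 3q_H)/10 and q_H = (171 - 3q_J)/9.
Solving the pair: q_J = 101/9, q_H = 412/27.
Total output Q = 715/27, so price P = 175 - 3·(715/27) = 860/9.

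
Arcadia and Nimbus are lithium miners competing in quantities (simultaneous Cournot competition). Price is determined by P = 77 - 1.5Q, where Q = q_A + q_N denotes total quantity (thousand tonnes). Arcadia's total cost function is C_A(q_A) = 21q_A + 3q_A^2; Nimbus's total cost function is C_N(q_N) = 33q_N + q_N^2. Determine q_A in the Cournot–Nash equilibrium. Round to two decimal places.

Arcadia's profit: π_A = (77 - 1.5Q)q_A - (21q_A + 3q_A²). Setting ∂π_A/∂q_A = 0: 56 - 9q_A - (3/2)(q_N) = 0.
Nimbus's first-order condition: 44 - 5q_N - (3/2)(q_A) = 0.
Best responses: q_A = (56 - (3/2)q_N)/9, q_N = (44 - (3/2)q_A)/5.
Substituting one into the other gives q_A = 856/171 and q_N = 416/57.

5.01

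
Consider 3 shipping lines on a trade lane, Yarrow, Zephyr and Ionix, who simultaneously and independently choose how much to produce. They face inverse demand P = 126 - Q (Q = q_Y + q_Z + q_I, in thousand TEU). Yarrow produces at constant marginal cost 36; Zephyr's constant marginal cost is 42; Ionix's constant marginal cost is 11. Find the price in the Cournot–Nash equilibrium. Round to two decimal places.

53.75

Yarrow's profit: π_Y = (126 - Q)q_Y - (36q_Y). Setting ∂π_Y/∂q_Y = 0: 90 - 2q_Y - (q_Z + q_I) = 0.
Zephyr's profit: π_Z = (126 - Q)q_Z - (42q_Z). Setting ∂π_Z/∂q_Z = 0: 84 - 2q_Z - (q_Y + q_I) = 0.
Ionix's profit: π_I = (126 - Q)q_I - (11q_I). Setting ∂π_I/∂q_I = 0: 115 - 2q_I - (q_Y + q_Z) = 0.
Adding the 3 first-order conditions: 289 − 4Q = 0, so Q = 289/4.
Back-substituting: q_Y = (90 − 289/4) = 71/4, q_Z = (84 − 289/4) = 47/4, q_I = (115 − 289/4) = 171/4.
Total output Q = 289/4, so price P = 126 - 289/4 = 215/4.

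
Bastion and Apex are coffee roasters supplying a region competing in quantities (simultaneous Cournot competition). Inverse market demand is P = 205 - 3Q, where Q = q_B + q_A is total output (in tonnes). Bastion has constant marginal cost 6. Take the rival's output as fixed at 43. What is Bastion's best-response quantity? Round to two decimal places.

11.67

With the rival's output fixed at 43, Bastion's profit is π_B = (205 - 3·43 - 3q_B)q_B - (6q_B) = (76 - 3q_B)q_B - (6q_B).
∂π_B/∂q_B = 70 - 6q_B = 0, so q_B = 35/3.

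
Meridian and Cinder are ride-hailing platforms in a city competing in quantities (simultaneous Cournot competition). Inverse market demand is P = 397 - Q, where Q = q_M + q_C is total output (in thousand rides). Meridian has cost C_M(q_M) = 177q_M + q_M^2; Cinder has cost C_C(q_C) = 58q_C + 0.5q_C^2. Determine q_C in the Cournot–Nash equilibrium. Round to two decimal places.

Meridian's profit: π_M = (397 - Q)q_M - (177q_M + q_M²). Setting ∂π_M/∂q_M = 0: 220 - 4q_M - (q_C) = 0.
Cinder's first-order condition: 339 - 3q_C - (q_M) = 0.
Rearranging gives the reaction functions q_M = (220 - q_C)/4 and q_C = (339 - q_M)/3.
Solving the pair: q_M = 321/11, q_C = 1136/11.

103.27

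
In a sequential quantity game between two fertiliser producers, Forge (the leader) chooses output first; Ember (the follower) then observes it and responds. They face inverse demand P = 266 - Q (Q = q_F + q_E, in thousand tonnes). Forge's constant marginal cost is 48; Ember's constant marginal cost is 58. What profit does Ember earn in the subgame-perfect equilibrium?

2209

Solve by backward induction. Given q_F, the follower Ember maximises π_E = (266 - q_F - q_E)q_E - 58q_E.
Follower FOC: 208 - q_F - 2q_E = 0, so q_E(q_F) = (208 - q_F)/2.
Forge substitutes q_E(q_F) into its own profit: π_F = q_F(266 - q_F - (208 - q_F)/2) - 48q_F = (162 - (1/2)q_F)q_F - 48q_F.
Maximising: ∂π_F/∂q_F = 114 - q_F = 0, giving q_F = 114.
Then q_E = (208 - 114)/2 = 47.
Price P = 266 - 161 = 105.
Ember's profit: (105 - 58)·47 = 2209.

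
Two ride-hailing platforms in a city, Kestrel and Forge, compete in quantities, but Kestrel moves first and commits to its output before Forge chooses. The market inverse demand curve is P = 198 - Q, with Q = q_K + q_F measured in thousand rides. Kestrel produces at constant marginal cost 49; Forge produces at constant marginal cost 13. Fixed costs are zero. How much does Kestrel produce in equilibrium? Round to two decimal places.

56.50

Solve by backward induction. Given q_K, the follower Forge maximises π_F = (198 - q_K - q_F)q_F - 13q_F.
∂π_F/∂q_F = 185 - q_K - 2q_F = 0 gives the reaction function q_F = (185 - q_K)/2.
Kestrel substitutes q_F(q_K) into its own profit: π_K = q_K(198 - q_K - (185 - q_K)/2) - 49q_K = (211/2 - (1/2)q_K)q_K - 49q_K.
Leader FOC: 113/2 - q_K = 0, so q_K = 113/2.
Then q_F = (185 - 113/2)/2 = 257/4.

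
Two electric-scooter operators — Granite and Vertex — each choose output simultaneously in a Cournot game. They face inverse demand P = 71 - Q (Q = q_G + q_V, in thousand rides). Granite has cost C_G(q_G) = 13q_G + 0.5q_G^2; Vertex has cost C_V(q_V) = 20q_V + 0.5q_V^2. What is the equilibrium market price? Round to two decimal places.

43.75

Granite's profit: π_G = (71 - Q)q_G - (13q_G + (1/2)q_G²). Setting ∂π_G/∂q_G = 0: 58 - 3q_G - (q_V) = 0.
Vertex's profit: π_V = (71 - Q)q_V - (20q_V + (1/2)q_V²). Setting ∂π_V/∂q_V = 0: 51 - 3q_V - (q_G) = 0.
Rearranging gives the reaction functions q_G = (58 - q_V)/3 and q_V = (51 - q_G)/3.
Solving the pair: q_G = 123/8, q_V = 95/8.
Total output Q = 109/4, so price P = 71 - 109/4 = 175/4.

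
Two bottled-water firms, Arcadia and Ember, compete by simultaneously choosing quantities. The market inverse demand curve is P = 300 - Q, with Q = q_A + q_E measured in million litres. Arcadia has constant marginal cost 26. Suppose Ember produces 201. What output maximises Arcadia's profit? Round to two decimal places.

With the rival's output fixed at 201, Arcadia's profit is π_A = (300 - 201 - q_A)q_A - (26q_A) = (99 - q_A)q_A - (26q_A).
∂π_A/∂q_A = 73 - 2q_A = 0, so q_A = 73/2.

36.50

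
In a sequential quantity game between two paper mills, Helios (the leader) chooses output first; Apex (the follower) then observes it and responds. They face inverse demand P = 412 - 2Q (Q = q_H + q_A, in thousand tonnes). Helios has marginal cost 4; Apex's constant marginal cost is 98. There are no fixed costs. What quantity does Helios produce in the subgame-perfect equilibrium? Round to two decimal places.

The follower Apex best-responds to any q_H: π_A = (412 - 2Q)q_A - 98q_A.
Setting the follower's marginal profit to zero, 314 - 2q_H - 4q_A = 0, i.e. q_A = (314 - 2q_H)/4.
Helios substitutes q_A(q_H) into its own profit: π_H = q_H(412 - 2q_H - (314 - 2q_H)/2) - 4q_H = (255 - q_H)q_H - 4q_H.
Maximising: ∂π_H/∂q_H = 251 - 2q_H = 0, giving q_H = 251/2.
Then q_A = (314 - 2·(251/2))/4 = 63/4.

125.50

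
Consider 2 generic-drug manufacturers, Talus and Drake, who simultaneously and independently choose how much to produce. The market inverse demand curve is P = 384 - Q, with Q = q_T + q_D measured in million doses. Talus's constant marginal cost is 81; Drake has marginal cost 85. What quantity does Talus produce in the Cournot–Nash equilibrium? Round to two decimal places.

Talus's profit: π_T = (384 - Q)q_T - (81q_T). Setting ∂π_T/∂q_T = 0: 303 - 2q_T - (q_D) = 0.
Drake's first-order condition: 299 - 2q_D - (q_T) = 0.
Best responses: q_T = (303 - q_D)/2, q_D = (299 - q_T)/2.
Solving the pair: q_T = 307/3, q_D = 295/3.

102.33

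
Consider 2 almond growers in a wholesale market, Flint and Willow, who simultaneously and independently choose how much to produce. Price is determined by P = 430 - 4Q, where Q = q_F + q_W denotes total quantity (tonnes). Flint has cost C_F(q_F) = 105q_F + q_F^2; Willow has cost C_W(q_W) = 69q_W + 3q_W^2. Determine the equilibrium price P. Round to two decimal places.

Flint's profit: π_F = (430 - 4Q)q_F - (105q_F + q_F²). Setting ∂π_F/∂q_F = 0: 325 - 10q_F - 4(q_W) = 0.
Willow's profit: π_W = (430 - 4Q)q_W - (69q_W + 3q_W²). Setting ∂π_W/∂q_W = 0: 361 - 14q_W - 4(q_F) = 0.
So q_F = (325 - 4q_W)/10 and q_W = (361 - 4q_F)/14.
Solving the pair: q_F = 1553/62, q_W = 1155/62.
Total output Q = 1354/31, so price P = 430 - 4·(1354/31) = 255.2903.

255.29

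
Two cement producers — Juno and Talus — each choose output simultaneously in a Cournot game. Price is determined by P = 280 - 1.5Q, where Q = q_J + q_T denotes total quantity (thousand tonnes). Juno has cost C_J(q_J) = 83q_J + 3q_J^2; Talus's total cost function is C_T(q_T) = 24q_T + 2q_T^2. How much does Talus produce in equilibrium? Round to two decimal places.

33.06

Juno's profit: π_J = (280 - 1.5Q)q_J - (83q_J + 3q_J²). Setting ∂π_J/∂q_J = 0: 197 - 9q_J - (3/2)(q_T) = 0.
Talus's first-order condition: 256 - 7q_T - (3/2)(q_J) = 0.
So q_J = (197 - (3/2)q_T)/9 and q_T = (256 - (3/2)q_J)/7.
Substituting one into the other gives q_J = 16.3786 and q_T = 33.0617.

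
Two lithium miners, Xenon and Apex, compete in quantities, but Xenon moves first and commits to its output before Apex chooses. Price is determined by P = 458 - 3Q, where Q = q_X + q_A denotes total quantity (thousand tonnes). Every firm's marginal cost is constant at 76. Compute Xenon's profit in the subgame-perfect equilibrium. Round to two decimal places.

6080.17

The follower Apex best-responds to any q_X: π_A = (458 - 3Q)q_A - 76q_A.
Follower FOC: 382 - 3q_X - 6q_A = 0, so q_A(q_X) = (382 - 3q_X)/6.
The leader anticipates this reaction. Substituting into P = 458 - 3Q gives P = 267 - (3/2)q_X, so π_X = (267 - (3/2)q_X)q_X - 76q_X.
The leader's first-order condition 191 - 3q_X = 0 yields q_X = 191/3.
Then q_A = (382 - 3·(191/3))/6 = 191/6.
Price P = 458 - 3·(191/2) = 343/2.
Xenon's profit: (343/2 - 76)·(191/3) = 6080.1667.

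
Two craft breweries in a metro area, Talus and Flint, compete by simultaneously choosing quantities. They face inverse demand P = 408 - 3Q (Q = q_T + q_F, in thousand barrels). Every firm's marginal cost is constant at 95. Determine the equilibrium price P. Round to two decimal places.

199.33

Each firm earns π_i = (408 - 3Q)q_i - 95q_i.
First-order condition (treating rivals' output as given): 313 - 6q_i - 3q_j = 0.
With identical firms every q_j equals q_i, so q_j = q_i and 313 = 9q_i, giving q_i = 313/9.
Total output Q = 626/9, so price P = 408 - 3·(626/9) = 598/3.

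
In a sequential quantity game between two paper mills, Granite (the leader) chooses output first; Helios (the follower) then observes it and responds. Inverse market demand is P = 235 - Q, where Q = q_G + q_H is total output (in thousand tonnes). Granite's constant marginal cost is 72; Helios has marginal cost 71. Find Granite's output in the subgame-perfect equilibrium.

Solve by backward induction. Given q_G, the follower Helios maximises π_H = (235 - q_G - q_H)q_H - 71q_H.
Setting the follower's marginal profit to zero, 164 - q_G - 2q_H = 0, i.e. q_H = (164 - q_G)/2.
The leader anticipates this reaction. Substituting into P = 235 - Q gives P = 153 - (1/2)q_G, so π_G = (153 - (1/2)q_G)q_G - 72q_G.
Leader FOC: 81 - q_G = 0, so q_G = 81.
Then q_H = (164 - 81)/2 = 83/2.

81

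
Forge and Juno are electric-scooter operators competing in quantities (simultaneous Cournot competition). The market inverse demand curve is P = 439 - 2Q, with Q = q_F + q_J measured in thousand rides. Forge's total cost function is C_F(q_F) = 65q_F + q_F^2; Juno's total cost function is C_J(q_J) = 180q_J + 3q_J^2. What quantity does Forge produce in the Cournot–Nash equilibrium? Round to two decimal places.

57.54

Forge's profit: π_F = (439 - 2Q)q_F - (65q_F + q_F²). Setting ∂π_F/∂q_F = 0: 374 - 6q_F - 2(q_J) = 0.
Juno's first-order condition: 259 - 10q_J - 2(q_F) = 0.
Rearranging gives the reaction functions q_F = (374 - 2q_J)/6 and q_J = (259 - 2q_F)/10.
Substituting one into the other gives q_F = 1611/28 and q_J = 403/28.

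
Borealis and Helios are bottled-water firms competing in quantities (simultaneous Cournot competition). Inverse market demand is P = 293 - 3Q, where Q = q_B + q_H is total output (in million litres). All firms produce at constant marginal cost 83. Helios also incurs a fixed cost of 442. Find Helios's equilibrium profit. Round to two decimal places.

A representative firm's profit is π_i = q_i(293 - 3Q) - 83q_i.
Setting ∂π_i/∂q_i = 0 with rivals' quantities fixed: 210 - 6q_i - 3q_j = 0.
With identical firms every q_j equals q_i, so q_j = q_i and 210 = 9q_i, giving q_i = 70/3.
Price P = 293 - 3·(140/3) = 153.
Helios's profit: (153 - 83)·(70/3) - 442 = 1191.3333.

1191.33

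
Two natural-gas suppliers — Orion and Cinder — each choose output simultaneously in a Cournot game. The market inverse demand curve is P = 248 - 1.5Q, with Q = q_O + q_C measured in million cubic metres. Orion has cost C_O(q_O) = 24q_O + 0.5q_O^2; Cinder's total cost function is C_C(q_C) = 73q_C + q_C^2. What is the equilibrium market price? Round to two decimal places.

Orion's profit: π_O = (248 - 1.5Q)q_O - (24q_O + (1/2)q_O²). Setting ∂π_O/∂q_O = 0: 224 - 4q_O - (3/2)(q_C) = 0.
Cinder's first-order condition: 175 - 5q_C - (3/2)(q_O) = 0.
Rearranging gives the reaction functions q_O = (224 - (3/2)q_C)/4 and q_C = (175 - (3/2)q_O)/5.
Substituting one into the other gives q_O = 48.3099 and q_C = 1456/71.
Total output Q = 68.8169, so price P = 248 - (3/2)·68.8169 = 144.7746.

144.77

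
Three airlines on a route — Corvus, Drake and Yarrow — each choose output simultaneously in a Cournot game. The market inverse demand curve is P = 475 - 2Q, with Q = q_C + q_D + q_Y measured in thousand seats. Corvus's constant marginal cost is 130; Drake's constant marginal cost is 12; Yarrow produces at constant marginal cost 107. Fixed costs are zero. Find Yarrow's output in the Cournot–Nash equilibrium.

Corvus's profit: π_C = (475 - 2Q)q_C - (130q_C). Setting ∂π_C/∂q_C = 0: 345 - 4q_C - 2(q_D + q_Y) = 0.
Drake's profit: π_D = (475 - 2Q)q_D - (12q_D). Setting ∂π_D/∂q_D = 0: 463 - 4q_D - 2(q_C + q_Y) = 0.
Yarrow's first-order condition: 368 - 4q_Y - 2(q_C + q_D) = 0.
Adding the 3 first-order conditions: 1176 − 8Q = 0, so Q = 147.
Back-substituting: q_C = (345 − 294)/2 = 51/2, q_D = (463 − 294)/2 = 169/2, q_Y = (368 − 294)/2 = 37.

37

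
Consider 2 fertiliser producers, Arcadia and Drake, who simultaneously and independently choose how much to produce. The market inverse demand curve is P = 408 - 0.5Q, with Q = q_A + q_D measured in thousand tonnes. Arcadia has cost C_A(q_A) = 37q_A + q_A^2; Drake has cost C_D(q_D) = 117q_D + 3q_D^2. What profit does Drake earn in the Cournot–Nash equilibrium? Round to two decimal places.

Arcadia's profit: π_A = (408 - 0.5Q)q_A - (37q_A + q_A²). Setting ∂π_A/∂q_A = 0: 371 - 3q_A - (1/2)(q_D) = 0.
Drake's profit: π_D = (408 - 0.5Q)q_D - (117q_D + 3q_D²). Setting ∂π_D/∂q_D = 0: 291 - 7q_D - (1/2)(q_A) = 0.
So q_A = (371 - (1/2)q_D)/3 and q_D = (291 - (1/2)q_A)/7.
Substituting one into the other gives q_A = 118.1446 and q_D = 33.1325.
Price P = 408 - (1/2)·151.2771 = 332.3614.
Drake's profit: 332.3614·33.1325 - 117·33.1325 - 3·33.1325² = 3842.1759.

3842.18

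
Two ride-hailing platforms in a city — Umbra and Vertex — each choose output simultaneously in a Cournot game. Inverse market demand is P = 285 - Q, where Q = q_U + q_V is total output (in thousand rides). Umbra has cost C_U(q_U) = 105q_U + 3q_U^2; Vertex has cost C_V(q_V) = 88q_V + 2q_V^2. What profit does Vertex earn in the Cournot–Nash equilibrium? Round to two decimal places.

2646.65

Umbra's profit: π_U = (285 - Q)q_U - (105q_U + 3q_U²). Setting ∂π_U/∂q_U = 0: 180 - 8q_U - (q_V) = 0.
Vertex's first-order condition: 197 - 6q_V - (q_U) = 0.
Rearranging gives the reaction functions q_U = (180 - q_V)/8 and q_V = (197 - q_U)/6.
Solving the pair: q_U = 883/47, q_V = 1396/47.
Price P = 285 - 48.4894 = 236.5106.
Vertex's profit: 236.5106·(1396/47) - 88·(1396/47) - 2(1396/47)² = 2646.6492.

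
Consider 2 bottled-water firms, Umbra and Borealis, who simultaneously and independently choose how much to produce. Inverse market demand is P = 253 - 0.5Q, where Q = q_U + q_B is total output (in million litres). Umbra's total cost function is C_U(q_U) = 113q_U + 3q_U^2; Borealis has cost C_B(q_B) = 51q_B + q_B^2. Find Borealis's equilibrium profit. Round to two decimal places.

6292.94

Umbra's profit: π_U = (253 - 0.5Q)q_U - (113q_U + 3q_U²). Setting ∂π_U/∂q_U = 0: 140 - 7q_U - (1/2)(q_B) = 0.
Borealis's profit: π_B = (253 - 0.5Q)q_B - (51q_B + q_B²). Setting ∂π_B/∂q_B = 0: 202 - 3q_B - (1/2)(q_U) = 0.
Rearranging gives the reaction functions q_U = (140 - (1/2)q_B)/7 and q_B = (202 - (1/2)q_U)/3.
Substituting one into the other gives q_U = 1276/83 and q_B = 64.7711.
Price P = 253 - (1/2)·80.1446 = 212.9277.
Borealis's profit: 212.9277·64.7711 - 51·64.7711 - 64.7711² = 6292.9400.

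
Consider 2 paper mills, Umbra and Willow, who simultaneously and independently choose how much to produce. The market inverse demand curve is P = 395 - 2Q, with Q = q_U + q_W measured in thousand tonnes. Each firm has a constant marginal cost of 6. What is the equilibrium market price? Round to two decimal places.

135.67

A representative firm's profit is π_i = q_i(395 - 2Q) - 6q_i.
First-order condition (treating rivals' output as given): 389 - 4q_i - 2q_j = 0.
By symmetry each firm produces the same amount; substituting q_j = q_i yields q_i = 389/6.
Total output Q = 389/3, so price P = 395 - 2·(389/3) = 407/3.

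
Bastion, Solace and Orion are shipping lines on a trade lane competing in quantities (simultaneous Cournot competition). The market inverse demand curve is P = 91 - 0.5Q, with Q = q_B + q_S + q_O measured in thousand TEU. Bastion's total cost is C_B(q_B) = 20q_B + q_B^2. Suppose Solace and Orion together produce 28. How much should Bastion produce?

With rivals' combined output fixed at 28, Bastion's profit is π_B = (91 - (1/2)·28 - (1/2)q_B)q_B - (20q_B + q_B²) = (77 - (1/2)q_B)q_B - (20q_B + q_B²).
∂π_B/∂q_B = 57 - 3q_B = 0, so q_B = 19.

19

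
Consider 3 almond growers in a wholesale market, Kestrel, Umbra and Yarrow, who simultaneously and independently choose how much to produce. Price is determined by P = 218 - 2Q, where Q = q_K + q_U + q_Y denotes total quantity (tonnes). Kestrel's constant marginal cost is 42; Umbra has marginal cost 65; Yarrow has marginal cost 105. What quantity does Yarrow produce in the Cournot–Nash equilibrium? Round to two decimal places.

1.25

Kestrel's profit: π_K = (218 - 2Q)q_K - (42q_K). Setting ∂π_K/∂q_K = 0: 176 - 4q_K - 2(q_U + q_Y) = 0.
Umbra's profit: π_U = (218 - 2Q)q_U - (65q_U). Setting ∂π_U/∂q_U = 0: 153 - 4q_U - 2(q_K + q_Y) = 0.
Yarrow's profit: π_Y = (218 - 2Q)q_Y - (105q_Y). Setting ∂π_Y/∂q_Y = 0: 113 - 4q_Y - 2(q_K + q_U) = 0.
Adding the 3 first-order conditions: 442 − 8Q = 0, so Q = 221/4.
Back-substituting: q_K = (176 − 221/2)/2 = 131/4, q_U = (153 − 221/2)/2 = 85/4, q_Y = (113 − 221/2)/2 = 5/4.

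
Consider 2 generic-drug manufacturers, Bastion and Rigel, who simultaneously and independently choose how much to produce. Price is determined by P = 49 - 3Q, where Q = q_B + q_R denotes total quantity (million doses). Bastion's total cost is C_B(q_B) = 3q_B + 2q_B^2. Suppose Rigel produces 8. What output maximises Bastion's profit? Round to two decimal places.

2.20

With the rival's output fixed at 8, Bastion's profit is π_B = (49 - 3·8 - 3q_B)q_B - (3q_B + 2q_B²) = (25 - 3q_B)q_B - (3q_B + 2q_B²).
∂π_B/∂q_B = 22 - 10q_B = 0, so q_B = 11/5.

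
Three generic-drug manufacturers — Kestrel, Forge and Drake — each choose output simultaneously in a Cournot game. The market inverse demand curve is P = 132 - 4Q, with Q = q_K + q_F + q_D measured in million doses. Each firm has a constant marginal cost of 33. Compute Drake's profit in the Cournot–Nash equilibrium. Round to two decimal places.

153.14

Each firm earns π_i = (132 - 4Q)q_i - 33q_i.
First-order condition (treating rivals' output as given): 99 - 8q_i - 4·Σ_{j≠i} q_j = 0.
With identical firms every q_j equals q_i, so Σ_{j≠i} q_j = 2q_i and 99 = 16q_i, giving q_i = 99/16.
Price P = 132 - 4·(297/16) = 231/4.
Drake's profit: (231/4 - 33)·(99/16) = 153.1406.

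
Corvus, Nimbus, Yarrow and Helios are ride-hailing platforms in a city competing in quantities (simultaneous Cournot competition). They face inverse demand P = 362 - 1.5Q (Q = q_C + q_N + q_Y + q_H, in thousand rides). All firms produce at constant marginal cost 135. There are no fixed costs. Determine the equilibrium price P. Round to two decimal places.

Each firm earns π_i = (362 - 1.5Q)q_i - 135q_i.
Setting ∂π_i/∂q_i = 0 with rivals' quantities fixed: 227 - 3q_i - (3/2)·Σ_{j≠i} q_j = 0.
By symmetry each firm produces the same amount; substituting Σ_{j≠i} q_j = 3q_i yields q_i = 227/(15/2) = 454/15.
Total output Q = 1816/15, so price P = 362 - (3/2)·(1816/15) = 902/5.

180.40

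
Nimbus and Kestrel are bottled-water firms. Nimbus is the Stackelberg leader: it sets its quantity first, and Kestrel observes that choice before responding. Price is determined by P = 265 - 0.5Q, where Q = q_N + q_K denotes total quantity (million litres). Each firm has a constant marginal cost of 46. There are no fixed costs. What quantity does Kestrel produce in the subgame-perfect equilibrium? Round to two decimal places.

The follower Kestrel best-responds to any q_N: π_K = (265 - 0.5Q)q_K - 46q_K.
Setting the follower's marginal profit to zero, 219 - (1/2)q_N - q_K = 0, i.e. q_K = (219 - (1/2)q_N).
Nimbus substitutes q_K(q_N) into its own profit: π_N = q_N(265 - (1/2)q_N - (219 - (1/2)q_N)/2) - 46q_N = (311/2 - (1/4)q_N)q_N - 46q_N.
Maximising: ∂π_N/∂q_N = 219/2 - (1/2)q_N = 0, giving q_N = 219.
Then q_K = (219 - (1/2)·219) = 219/2.

109.50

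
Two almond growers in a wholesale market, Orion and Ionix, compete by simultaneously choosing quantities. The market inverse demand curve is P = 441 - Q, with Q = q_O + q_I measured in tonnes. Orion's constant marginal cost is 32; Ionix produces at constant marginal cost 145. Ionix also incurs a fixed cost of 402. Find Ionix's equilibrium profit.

Orion's profit: π_O = (441 - Q)q_O - (32q_O). Setting ∂π_O/∂q_O = 0: 409 - 2q_O - (q_I) = 0.
Ionix's profit: π_I = (441 - Q)q_I - (145q_I). Setting ∂π_I/∂q_I = 0: 296 - 2q_I - (q_O) = 0.
So q_O = (409 - q_I)/2 and q_I = (296 - q_O)/2.
Substituting one into the other gives q_O = 174 and q_I = 61.
Price P = 441 - 235 = 206.
Ionix's profit: (206 - 145)·61 - 402 = 3319.

3319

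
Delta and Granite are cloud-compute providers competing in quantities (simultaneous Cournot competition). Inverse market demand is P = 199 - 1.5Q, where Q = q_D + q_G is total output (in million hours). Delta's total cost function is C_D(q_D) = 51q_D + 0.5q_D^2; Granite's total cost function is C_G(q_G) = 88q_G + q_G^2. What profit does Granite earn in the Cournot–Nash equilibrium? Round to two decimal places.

Delta's profit: π_D = (199 - 1.5Q)q_D - (51q_D + (1/2)q_D²). Setting ∂π_D/∂q_D = 0: 148 - 4q_D - (3/2)(q_G) = 0.
Granite's profit: π_G = (199 - 1.5Q)q_G - (88q_G + q_G²). Setting ∂π_G/∂q_G = 0: 111 - 5q_G - (3/2)(q_D) = 0.
Rearranging gives the reaction functions q_D = (148 - (3/2)q_G)/4 and q_G = (111 - (3/2)q_D)/5.
Substituting one into the other gives q_D = 32.3099 and q_G = 888/71.
Price P = 199 - (3/2)·44.8169 = 131.7746.
Granite's profit: 131.7746·(888/71) - 88·(888/71) - (888/71)² = 391.0653.

391.07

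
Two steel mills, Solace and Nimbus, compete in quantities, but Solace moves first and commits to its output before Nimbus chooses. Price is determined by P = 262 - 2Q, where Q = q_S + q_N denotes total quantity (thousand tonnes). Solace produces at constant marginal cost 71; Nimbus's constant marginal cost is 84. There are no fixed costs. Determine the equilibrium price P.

122

The follower Nimbus best-responds to any q_S: π_N = (262 - 2Q)q_N - 84q_N.
∂π_N/∂q_N = 178 - 2q_S - 4q_N = 0 gives the reaction function q_N = (178 - 2q_S)/4.
Solace substitutes q_N(q_S) into its own profit: π_S = q_S(262 - 2q_S - (178 - 2q_S)/2) - 71q_S = (173 - q_S)q_S - 71q_S.
Leader FOC: 102 - 2q_S = 0, so q_S = 51.
Then q_N = (178 - 2·51)/4 = 19.
Total output Q = 70, so price P = 262 - 2·70 = 122.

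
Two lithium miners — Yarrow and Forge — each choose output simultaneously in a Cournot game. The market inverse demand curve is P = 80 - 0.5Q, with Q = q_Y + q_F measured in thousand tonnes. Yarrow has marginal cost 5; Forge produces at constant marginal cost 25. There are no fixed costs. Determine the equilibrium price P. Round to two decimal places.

36.67

Yarrow's profit: π_Y = (80 - 0.5Q)q_Y - (5q_Y). Setting ∂π_Y/∂q_Y = 0: 75 - q_Y - (1/2)(q_F) = 0.
Forge's profit: π_F = (80 - 0.5Q)q_F - (25q_F). Setting ∂π_F/∂q_F = 0: 55 - q_F - (1/2)(q_Y) = 0.
So q_Y = (75 - (1/2)q_F) and q_F = (55 - (1/2)q_Y).
Solving the pair: q_Y = 190/3, q_F = 70/3.
Total output Q = 260/3, so price P = 80 - (1/2)·(260/3) = 110/3.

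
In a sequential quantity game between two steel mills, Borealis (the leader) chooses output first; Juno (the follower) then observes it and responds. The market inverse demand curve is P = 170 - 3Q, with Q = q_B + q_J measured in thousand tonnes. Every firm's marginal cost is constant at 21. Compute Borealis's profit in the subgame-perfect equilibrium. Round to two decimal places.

The follower Juno best-responds to any q_B: π_J = (170 - 3Q)q_J - 21q_J.
Follower FOC: 149 - 3q_B - 6q_J = 0, so q_J(q_B) = (149 - 3q_B)/6.
Borealis substitutes q_J(q_B) into its own profit: π_B = q_B(170 - 3q_B - (149 - 3q_B)/2) - 21q_B = (191/2 - (3/2)q_B)q_B - 21q_B.
Maximising: ∂π_B/∂q_B = 149/2 - 3q_B = 0, giving q_B = 149/6.
Then q_J = (149 - 3·(149/6))/6 = 149/12.
Price P = 170 - 3·(149/4) = 233/4.
Borealis's profit: (233/4 - 21)·(149/6) = 925.0417.

925.04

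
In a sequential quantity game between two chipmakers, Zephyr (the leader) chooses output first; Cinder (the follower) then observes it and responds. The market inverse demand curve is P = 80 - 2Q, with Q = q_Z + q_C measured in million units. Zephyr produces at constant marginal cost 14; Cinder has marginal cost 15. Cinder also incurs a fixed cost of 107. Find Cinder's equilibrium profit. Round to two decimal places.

17.03

The follower Cinder best-responds to any q_Z: π_C = (80 - 2Q)q_C - 15q_C.
Follower FOC: 65 - 2q_Z - 4q_C = 0, so q_C(q_Z) = (65 - 2q_Z)/4.
Zephyr substitutes q_C(q_Z) into its own profit: π_Z = q_Z(80 - 2q_Z - (65 - 2q_Z)/2) - 14q_Z = (95/2 - q_Z)q_Z - 14q_Z.
Maximising: ∂π_Z/∂q_Z = 67/2 - 2q_Z = 0, giving q_Z = 67/4.
Then q_C = (65 - 2·(67/4))/4 = 63/8.
Price P = 80 - 2·(197/8) = 123/4.
Cinder's profit: (123/4 - 15)·(63/8) - 107 = 545/32.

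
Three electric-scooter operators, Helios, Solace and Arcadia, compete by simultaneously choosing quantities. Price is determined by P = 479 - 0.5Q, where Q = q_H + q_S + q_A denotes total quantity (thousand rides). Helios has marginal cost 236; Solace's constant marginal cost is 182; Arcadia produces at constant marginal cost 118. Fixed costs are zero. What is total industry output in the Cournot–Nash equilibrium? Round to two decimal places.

450.50

Helios's profit: π_H = (479 - 0.5Q)q_H - (236q_H). Setting ∂π_H/∂q_H = 0: 243 - q_H - (1/2)(q_S + q_A) = 0.
Solace's profit: π_S = (479 - 0.5Q)q_S - (182q_S). Setting ∂π_S/∂q_S = 0: 297 - q_S - (1/2)(q_H + q_A) = 0.
Arcadia's profit: π_A = (479 - 0.5Q)q_A - (118q_A). Setting ∂π_A/∂q_A = 0: 361 - q_A - (1/2)(q_H + q_S) = 0.
Summing all 3 equations gives 901 − 2Q = 0, hence Q = 901/2.
Back-substituting: q_H = (243 − 901/4)/(1/2) = 71/2, q_S = (297 − 901/4)/(1/2) = 287/2, q_A = (361 − 901/4)/(1/2) = 543/2.
Total output Q = 71/2 + 287/2 + 543/2 = 901/2.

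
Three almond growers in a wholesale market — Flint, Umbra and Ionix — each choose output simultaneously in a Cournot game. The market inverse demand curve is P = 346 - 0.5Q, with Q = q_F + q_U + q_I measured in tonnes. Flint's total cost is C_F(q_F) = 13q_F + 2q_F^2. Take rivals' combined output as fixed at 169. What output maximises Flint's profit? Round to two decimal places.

49.70

With rivals' combined output fixed at 169, Flint's profit is π_F = (346 - (1/2)·169 - (1/2)q_F)q_F - (13q_F + 2q_F²) = (523/2 - (1/2)q_F)q_F - (13q_F + 2q_F²).
∂π_F/∂q_F = 497/2 - 5q_F = 0, so q_F = 497/10.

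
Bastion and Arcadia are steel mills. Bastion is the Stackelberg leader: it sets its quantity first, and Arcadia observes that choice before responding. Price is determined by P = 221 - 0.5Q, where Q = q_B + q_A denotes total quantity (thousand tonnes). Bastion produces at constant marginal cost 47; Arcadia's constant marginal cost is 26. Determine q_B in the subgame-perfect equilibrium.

Solve by backward induction. Given q_B, the follower Arcadia maximises π_A = (221 - (1/2)q_B - (1/2)q_A)q_A - 26q_A.
Setting the follower's marginal profit to zero, 195 - (1/2)q_B - q_A = 0, i.e. q_A = (195 - (1/2)q_B).
Bastion substitutes q_A(q_B) into its own profit: π_B = q_B(221 - (1/2)q_B - (195 - (1/2)q_B)/2) - 47q_B = (247/2 - (1/4)q_B)q_B - 47q_B.
Maximising: ∂π_B/∂q_B = 153/2 - (1/2)q_B = 0, giving q_B = 153.
Then q_A = (195 - (1/2)·153) = 237/2.

153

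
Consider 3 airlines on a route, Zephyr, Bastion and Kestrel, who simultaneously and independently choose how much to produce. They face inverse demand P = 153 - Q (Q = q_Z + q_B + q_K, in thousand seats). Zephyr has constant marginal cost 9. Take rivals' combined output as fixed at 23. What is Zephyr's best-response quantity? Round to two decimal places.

With rivals' combined output fixed at 23, Zephyr's profit is π_Z = (153 - 23 - q_Z)q_Z - (9q_Z) = (130 - q_Z)q_Z - (9q_Z).
∂π_Z/∂q_Z = 121 - 2q_Z = 0, so q_Z = 121/2.

60.50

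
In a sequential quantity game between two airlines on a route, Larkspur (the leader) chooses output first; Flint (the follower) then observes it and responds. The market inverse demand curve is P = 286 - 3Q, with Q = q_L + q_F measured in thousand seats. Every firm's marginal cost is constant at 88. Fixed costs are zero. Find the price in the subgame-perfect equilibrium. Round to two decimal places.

The follower Flint best-responds to any q_L: π_F = (286 - 3Q)q_F - 88q_F.
Setting the follower's marginal profit to zero, 198 - 3q_L - 6q_F = 0, i.e. q_F = (198 - 3q_L)/6.
The leader anticipates this reaction. Substituting into P = 286 - 3Q gives P = 187 - (3/2)q_L, so π_L = (187 - (3/2)q_L)q_L - 88q_L.
Maximising: ∂π_L/∂q_L = 99 - 3q_L = 0, giving q_L = 33.
Then q_F = (198 - 3·33)/6 = 33/2.
Total output Q = 99/2, so price P = 286 - 3·(99/2) = 275/2.

137.50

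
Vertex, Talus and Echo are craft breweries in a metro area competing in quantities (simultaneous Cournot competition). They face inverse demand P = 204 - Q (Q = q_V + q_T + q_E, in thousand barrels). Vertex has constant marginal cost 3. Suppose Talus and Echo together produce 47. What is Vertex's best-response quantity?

77

With rivals' combined output fixed at 47, Vertex's profit is π_V = (204 - 47 - q_V)q_V - (3q_V) = (157 - q_V)q_V - (3q_V).
∂π_V/∂q_V = 154 - 2q_V = 0, so q_V = 77.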